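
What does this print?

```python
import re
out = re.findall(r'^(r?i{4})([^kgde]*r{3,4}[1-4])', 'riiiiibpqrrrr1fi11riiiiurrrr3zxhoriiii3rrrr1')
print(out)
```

[('riiii', 'ibpqrrrr1fi11riiiiurrrr3zxhoriiii3rrrr1')]

This matches anchored at the start of the string; then optionally a literal 'r', then exactly 4 of a literal 'i' (captured); then zero or more of any character except [kgde], then 3 to 4 of the literal 'r', then a character in [1-4] (captured).
Walking the string: at [0:44] match 'riiiiibpqrrrr1fi11riiiiurrrr3zxhoriiii3rrrr1', groups = ('riiii', 'ibpqrrrr1fi11riiiiurrrr3zxhoriiii3rrrr1').
With 2 capturing groups, `findall` returns a 2-tuple per match.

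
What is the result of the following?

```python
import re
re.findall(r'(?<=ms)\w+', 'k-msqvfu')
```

The `(?=…)`/`(?<=…)` assertion just peeks at neighbouring text; it doesn't advance the match position.
Scanning left to right: at [4:8] → 'qvfu'.
No capturing groups, so `findall` returns the 1 full match string.

['qvfu']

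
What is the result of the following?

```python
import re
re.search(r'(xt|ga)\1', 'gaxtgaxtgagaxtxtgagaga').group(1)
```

`\1` is not a pattern — it's the concrete string captured by group 1, re-applied verbatim.
`re.search` tries every starting position until one works.
The match spans [8:12] → 'gaga'.
Captured: group 1 = 'ga'.

'ga'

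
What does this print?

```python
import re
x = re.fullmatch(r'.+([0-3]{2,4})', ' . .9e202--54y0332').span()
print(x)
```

This matches one or more of any character; then 2 to 4 of a character in [0-3] (captured).
`re.fullmatch` requires the pattern to consume the entire string.
The match spans [0:18] → ' . .9e202--54y0332'.
Captured: group 1 = '32'.

(0, 18)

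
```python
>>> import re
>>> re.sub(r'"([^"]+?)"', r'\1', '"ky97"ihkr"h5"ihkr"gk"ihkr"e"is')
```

'ky97ihkrh5ihkrgkihkreis'

The replacement refers to a captured group, so each match is rewritten using its own captured text.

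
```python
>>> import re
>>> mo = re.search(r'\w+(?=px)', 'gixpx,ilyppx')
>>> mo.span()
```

Lookahead/lookbehind check context without consuming it, so the matched span excludes the asserted characters.
`re.search` scans for the first position where the pattern succeeds.
The match spans [0:3] → 'gix'.

(0, 3)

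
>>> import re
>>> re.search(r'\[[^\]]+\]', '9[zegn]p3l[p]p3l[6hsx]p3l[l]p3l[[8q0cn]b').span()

(1, 7)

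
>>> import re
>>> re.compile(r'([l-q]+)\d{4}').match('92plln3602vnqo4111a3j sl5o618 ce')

`match` is anchored at position 0; if the pattern doesn't fit there, it returns None.
Here position 0 doesn't satisfy it, so the call returns None.

None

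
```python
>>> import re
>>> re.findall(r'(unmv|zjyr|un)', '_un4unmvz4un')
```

['un', 'unmv', 'un']

Alternation tries branches left to right and keeps the first one that lets the overall match succeed at that position.
Because there's exactly one group, `findall` drops the full match and keeps group 1 from each hit.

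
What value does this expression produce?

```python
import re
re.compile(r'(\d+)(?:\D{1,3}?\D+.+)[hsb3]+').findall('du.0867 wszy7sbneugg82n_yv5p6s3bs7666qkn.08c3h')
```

Pattern: one or more of a digit (captured); then 1 to 3 of a non-digit (lazy), then one or more of a non-digit, then one or more of any character (non-capturing group); then one or more of one of [hsb3].
`findall` collects group 1 from the one match (1 total).

['0867']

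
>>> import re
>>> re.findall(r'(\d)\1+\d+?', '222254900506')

`\1` is not a pattern — it's the concrete string captured by group 1, re-applied verbatim.
With a single group, `findall` returns only what that group captured — 2 items.

['2', '0']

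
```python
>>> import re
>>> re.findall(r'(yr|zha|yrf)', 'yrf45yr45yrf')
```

Alternation isn't longest-match — the leftmost alternative that fits at this position is chosen.
Because there's exactly one group, `findall` drops the full match and keeps group 1 from each hit.

['yr', 'yr', 'yr']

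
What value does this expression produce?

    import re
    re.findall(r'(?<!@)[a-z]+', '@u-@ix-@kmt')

['x', 'mt']

`(?!…)`/`(?<!…)` only lets a position through if the neighbouring text does NOT match; no characters are consumed.
`findall` yields the raw match text (2 of them) because the pattern has no groups.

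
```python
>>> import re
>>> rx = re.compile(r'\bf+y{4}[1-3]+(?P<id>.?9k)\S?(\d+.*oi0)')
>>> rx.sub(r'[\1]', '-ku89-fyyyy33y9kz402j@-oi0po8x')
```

'-ku89-[y9k]po8x'

Pattern: a word boundary (`\b`, zero-width); then one or more of a literal 'f'; then exactly 4 of the literal 'y', then one or more of a character in [1-3]; then optionally any character, then the literal '9k' (captured as 'id'); then optionally a non-whitespace character; then one or more of a digit, then zero or more of any character, then the literal 'oi0' (captured).
Matches: at [6:26] → 'fyyyy33y9kz402j@-oi0'.
Each match is replaced using the text its own group 1 captured.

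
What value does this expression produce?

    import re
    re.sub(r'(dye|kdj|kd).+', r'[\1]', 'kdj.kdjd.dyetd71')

'[kdj]'

The regex engine tests alternatives in the order written; an earlier branch that matches wins even if a later one would match more.
Matches: at [0:16] → 'kdj.kdjd.dyetd71'.
Each match is replaced using the text its own group 1 captured.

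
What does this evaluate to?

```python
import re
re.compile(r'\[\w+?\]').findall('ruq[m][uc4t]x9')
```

With no groups in the pattern, `findall` gives back each whole match — 2 here.

['[m]', '[uc4t]']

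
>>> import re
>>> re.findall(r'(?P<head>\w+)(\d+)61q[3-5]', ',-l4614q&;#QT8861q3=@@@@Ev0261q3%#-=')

[('QT8', '8'), ('Ev0', '2')]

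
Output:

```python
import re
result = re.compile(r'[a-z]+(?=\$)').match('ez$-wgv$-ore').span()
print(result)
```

The lookaround is zero-width — it requires the adjacent text to match without consuming it, so the asserted text isn't part of the match.
`re.match` only tries the pattern at the start of the string.
The match spans [0:2] → 'ez'.

(0, 2)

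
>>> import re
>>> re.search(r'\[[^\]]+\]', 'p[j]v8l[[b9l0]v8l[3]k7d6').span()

`re.search` tries every starting position until one works.
The match spans [1:4] → '[j]'.

(1, 4)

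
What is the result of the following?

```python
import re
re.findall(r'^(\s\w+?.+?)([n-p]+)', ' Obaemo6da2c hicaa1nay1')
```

A non-greedy quantifier consumes as few characters as it can — just enough that the remainder of the pattern still matches from where it stops; whatever follows it matches normally.
Multiple groups make `findall` return tuples — one 2-tuple for the one match.

[(' Obaem', 'o')]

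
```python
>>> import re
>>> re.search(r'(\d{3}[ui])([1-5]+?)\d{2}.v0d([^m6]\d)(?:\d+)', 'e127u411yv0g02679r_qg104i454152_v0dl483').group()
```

The match spans [21:39] → '104i454152_v0dl483'.

'104i454152_v0dl483'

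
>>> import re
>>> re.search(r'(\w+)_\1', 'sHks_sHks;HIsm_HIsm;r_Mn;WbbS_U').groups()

The match spans [0:9] → 'sHks_sHks'.
Captured: group 1 = 'sHks'.

('sHks',)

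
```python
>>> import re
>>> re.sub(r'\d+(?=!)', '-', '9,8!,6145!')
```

The lookaround is zero-width — it requires the adjacent text to match without consuming it, so the asserted text isn't part of the match.
Each match is replaced by '-'.

'9,-!,-!'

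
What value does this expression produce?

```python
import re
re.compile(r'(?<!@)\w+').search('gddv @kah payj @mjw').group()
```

'gddv'

`(?!…)`/`(?<!…)` only lets a position through if the neighbouring text does NOT match; no characters are consumed.
`re.search` tries every starting position until one works.
The match spans [0:4] → 'gddv'.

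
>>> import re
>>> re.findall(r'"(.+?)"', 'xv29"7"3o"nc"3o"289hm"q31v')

['7', 'nc', '289hm']

Scanning left to right: at [4:7] match '"7"', group 1 = '7'; at [9:13] match '"nc"', group 1 = 'nc'; at [15:22] match '"289hm"', group 1 = '289hm'.
With a single group, `findall` returns only what that group captured — 3 items.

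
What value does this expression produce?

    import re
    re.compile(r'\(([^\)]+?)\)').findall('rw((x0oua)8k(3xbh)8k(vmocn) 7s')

['(x0oua', '3xbh', 'vmocn']

With a single group, `findall` returns only what that group captured — 3 items.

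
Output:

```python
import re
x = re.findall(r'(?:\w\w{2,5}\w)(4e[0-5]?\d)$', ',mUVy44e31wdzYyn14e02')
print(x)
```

['4e02']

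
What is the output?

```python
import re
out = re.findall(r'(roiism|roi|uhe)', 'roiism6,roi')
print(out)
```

['roiism', 'roi']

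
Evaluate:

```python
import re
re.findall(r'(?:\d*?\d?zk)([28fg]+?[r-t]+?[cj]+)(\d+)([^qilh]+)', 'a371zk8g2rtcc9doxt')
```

This matches zero or more of a digit (lazy), then optionally a digit, then the literal 'zk' (non-capturing group); then one or more of one of [28fg] (lazy), then one or more of a character in [r-t] (lazy), then one or more of one of [cj] (captured); then one or more of a digit (captured); then one or more of any character except [qilh] (captured).
Matches: at [1:18] match '371zk8g2rtcc9doxt', groups = ('8g2rtcc', '9', 'doxt').
With 3 capturing groups, `findall` returns a 3-tuple per match.

[('8g2rtcc', '9', 'doxt')]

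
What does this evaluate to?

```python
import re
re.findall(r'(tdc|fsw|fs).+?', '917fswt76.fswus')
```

Branches in `(...|...)` are attempted left-to-right; the first branch that allows the whole pattern to succeed is taken.
Matches: at [3:7] match 'fswt', group 1 = 'fsw'; at [10:14] match 'fswu', group 1 = 'fsw'.
Because there's exactly one group, `findall` drops the full match and keeps group 1 from each hit.

['fsw', 'fsw']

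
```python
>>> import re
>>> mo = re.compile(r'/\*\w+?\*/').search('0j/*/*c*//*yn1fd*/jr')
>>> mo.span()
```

(4, 9)

`re.search` tries every starting position until one works.
The match spans [4:9] → '/*c*/'.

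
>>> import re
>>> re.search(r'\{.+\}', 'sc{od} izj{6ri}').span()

(2, 15)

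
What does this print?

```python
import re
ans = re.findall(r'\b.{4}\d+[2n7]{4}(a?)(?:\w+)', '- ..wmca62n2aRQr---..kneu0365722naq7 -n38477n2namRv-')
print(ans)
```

['a', 'a']

The pattern matches a word boundary (`\b`, zero-width); then exactly 4 of any character, then one or more of a digit, then exactly 4 of one of [2n7]; then optionally a literal 'a' (captured); then one or more of a word character (non-capturing group).
Matches: at [21:36] match 'kneu0365722naq7', group 1 = 'a'; at [36:51] match ' -n38477n2namRv', group 1 = 'a'.
Because there's exactly one group, `findall` drops the full match and keeps group 1 from each hit.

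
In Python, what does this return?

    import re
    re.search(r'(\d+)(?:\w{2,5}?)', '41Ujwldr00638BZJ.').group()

Pattern: one or more of a digit (captured); then 2 to 5 of a word character (lazy) (non-capturing group).
Unlike `match`, `search` isn't anchored — it looks for the pattern anywhere in the string.
The match spans [0:4] → '41Uj'.
Captured: group 1 = '41'.

'41Uj'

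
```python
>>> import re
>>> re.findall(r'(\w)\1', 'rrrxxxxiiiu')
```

`\1` has to match the exact text group 1 already captured.
Walking the string: at [0:2] match 'rr', group 1 = 'r'; at [3:5] match 'xx', group 1 = 'x'; at [5:7] match 'xx', group 1 = 'x'; at [7:9] match 'ii', group 1 = 'i'.
One capturing group, so `findall` returns just the captured substring from each match — 4 in all.

['r', 'x', 'x', 'i']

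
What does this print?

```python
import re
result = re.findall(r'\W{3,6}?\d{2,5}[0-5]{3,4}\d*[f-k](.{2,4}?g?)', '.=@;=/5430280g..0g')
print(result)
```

['..']

With the lazy modifier that quantifier settles for the fewest repetitions that let the rest of the pattern succeed (the atoms after it are unaffected and can still be greedy).
With a single group, `findall` returns only what that group captured — 1 item.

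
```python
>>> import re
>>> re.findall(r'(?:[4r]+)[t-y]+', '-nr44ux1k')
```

This matches one or more of one of [4r] (non-capturing group); then one or more of a character in [t-y].
Walking the string: at [2:7] → 'r44ux'.
`findall` yields the raw match text (1 of them) because the pattern has no groups.

['r44ux']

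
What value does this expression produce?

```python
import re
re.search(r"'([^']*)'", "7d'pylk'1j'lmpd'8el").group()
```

"'pylk'"

`search` walks the string left to right and returns the first match it finds.
The match spans [2:8] → "'pylk'".
Captured: group 1 = 'pylk'.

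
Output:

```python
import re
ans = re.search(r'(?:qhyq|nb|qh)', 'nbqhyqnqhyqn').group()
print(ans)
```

nb

The match spans [0:2] → 'nb'.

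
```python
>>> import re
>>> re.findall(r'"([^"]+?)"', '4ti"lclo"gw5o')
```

['lclo']

Scanning left to right: at [3:9] match '"lclo"', group 1 = 'lclo'.
With a single group, `findall` returns only what that group captured — 1 item.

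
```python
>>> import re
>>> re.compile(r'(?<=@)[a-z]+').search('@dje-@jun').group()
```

Lookahead/lookbehind check context without consuming it, so the matched span excludes the asserted characters.
The match spans [1:4] → 'dje'.

'dje'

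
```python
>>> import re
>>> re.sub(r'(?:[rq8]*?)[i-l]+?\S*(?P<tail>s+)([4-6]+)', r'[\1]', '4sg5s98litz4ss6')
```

This matches zero or more of one of [rq8] (lazy) (non-capturing group); then one or more of a character in [i-l] (lazy), then zero or more of a non-whitespace character; then one or more of a literal 's' (captured as 'tail'); then one or more of a character in [4-6] (captured).
Each match is replaced using the text its own group 1 captured.

'4sg5s9[s]'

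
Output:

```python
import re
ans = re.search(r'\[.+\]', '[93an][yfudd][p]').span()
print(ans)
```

Unlike `match`, `search` isn't anchored — it looks for the pattern anywhere in the string.
The match spans [0:16] → '[93an][yfudd][p]'.

(0, 16)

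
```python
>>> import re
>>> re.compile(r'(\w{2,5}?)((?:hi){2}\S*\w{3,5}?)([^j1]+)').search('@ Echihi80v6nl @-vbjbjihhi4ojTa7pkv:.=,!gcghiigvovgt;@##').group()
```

Pattern: 2 to 5 of a word character (lazy) (captured); then the literal 'hi' repeated 2 times, then zero or more of a non-whitespace character, then 3 to 5 of a word character (lazy) (captured); then one or more of any character except [j1] (captured).
`re.search` scans for the first position where the pattern succeeds.
The match spans [2:19] → 'Echihi80v6nl @-vb'.
Captured: group 1 = 'Ec', group 2 = 'hihi80v6nl', group 3 = ' @-vb'.

'Echihi80v6nl @-vb'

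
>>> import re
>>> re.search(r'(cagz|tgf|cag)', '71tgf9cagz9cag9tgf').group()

'tgf'

`re.search` scans for the first position where the pattern succeeds.
The match spans [2:5] → 'tgf'.
Captured: group 1 = 'tgf'.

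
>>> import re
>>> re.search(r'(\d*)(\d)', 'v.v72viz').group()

The pattern matches zero or more of a digit (captured); then a digit (captured).
`search` walks the string left to right and returns the first match it finds.
The match spans [3:5] → '72'.
Captured: group 1 = '7', group 2 = '2'.

'72'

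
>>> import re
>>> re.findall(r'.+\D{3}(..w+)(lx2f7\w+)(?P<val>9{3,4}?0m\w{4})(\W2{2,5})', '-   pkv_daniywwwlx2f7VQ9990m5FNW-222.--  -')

[('www', 'lx2f7VQ', '9990m5FNW', '-222')]

The pattern matches one or more of any character, then exactly 3 of a non-digit; then any character, then any character, then one or more of the literal 'w' (captured); then the literal 'lx2', then the literal 'f7', then one or more of a word character (captured); then 3 to 4 of the literal '9' (lazy), then the literal '0m', then exactly 4 of a word character (captured as 'val'); then a non-word character, then 2 to 5 of the literal '2' (captured).
Scanning left to right: at [0:36] match '-   pkv_daniywwwlx2f7VQ9990m5FNW-222', groups = ('www', 'lx2f7VQ', '9990m5FNW', '-222').
With 4 capturing groups, `findall` returns a 4-tuple per match.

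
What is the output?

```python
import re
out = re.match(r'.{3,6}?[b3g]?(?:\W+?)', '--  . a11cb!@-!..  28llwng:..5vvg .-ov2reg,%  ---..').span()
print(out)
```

(0, 4)

With `match`, the pattern is implicitly anchored at the beginning.
The match spans [0:4] → '--  '.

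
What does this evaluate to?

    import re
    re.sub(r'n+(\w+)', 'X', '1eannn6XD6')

Pattern: one or more of a literal 'n'; then one or more of a word character (captured).
Matches: at [3:10] → 'nnn6XD6'.
Each match is replaced by 'X'.

'1eaX'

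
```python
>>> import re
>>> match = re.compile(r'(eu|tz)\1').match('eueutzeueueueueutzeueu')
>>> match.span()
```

(0, 4)

`\1` is not a pattern — it's the concrete string captured by group 1, re-applied verbatim.
With `match`, the pattern is implicitly anchored at the beginning.
The match spans [0:4] → 'eueu'.
Captured: group 1 = 'eu'.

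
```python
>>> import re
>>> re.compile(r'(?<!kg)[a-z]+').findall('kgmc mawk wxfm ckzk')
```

Because the assertion is negative and zero-width, positions next to the forbidden text are skipped.
With no groups in the pattern, `findall` gives back each whole match — 4 here.

['kgmc', 'mawk', 'wxfm', 'ckzk']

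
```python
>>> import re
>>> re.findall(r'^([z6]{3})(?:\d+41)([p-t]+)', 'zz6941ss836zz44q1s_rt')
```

[('zz6', 'ss')]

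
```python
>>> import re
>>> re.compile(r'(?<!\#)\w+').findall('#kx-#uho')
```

The negative lookaround is zero-width — it rules out positions where the adjacent text would match, without consuming anything.
Scanning left to right: at [2:3] → 'x'; at [6:8] → 'ho'.
With no groups in the pattern, `findall` gives back each whole match — 2 here.

['x', 'ho']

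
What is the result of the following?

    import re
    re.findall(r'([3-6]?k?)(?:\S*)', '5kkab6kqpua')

['5k', '']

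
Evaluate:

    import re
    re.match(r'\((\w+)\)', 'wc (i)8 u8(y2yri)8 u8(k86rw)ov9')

`re.match` won't scan ahead — the pattern has to work from the very first character.
Here the string doesn't start with a match, so the call returns None.

None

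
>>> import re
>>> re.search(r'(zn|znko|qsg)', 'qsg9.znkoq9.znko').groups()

('qsg',)

The match spans [0:3] → 'qsg'.
Captured: group 1 = 'qsg'.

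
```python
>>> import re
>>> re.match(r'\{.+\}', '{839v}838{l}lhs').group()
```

`match` is anchored at position 0; if the pattern doesn't fit there, it returns None.
The match spans [0:12] → '{839v}838{l}'.

'{839v}838{l}'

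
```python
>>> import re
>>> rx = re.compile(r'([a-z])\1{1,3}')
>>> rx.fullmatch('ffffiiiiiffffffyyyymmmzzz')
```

After group 1 captures some text, `\1` only succeeds where that same text appears again.
`re.fullmatch` is like wrapping the pattern in `^…$` (in single-line mode).
Here there's no way to consume every character, so the call returns None.

None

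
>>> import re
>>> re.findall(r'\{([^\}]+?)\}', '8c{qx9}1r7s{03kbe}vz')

['qx9', '03kbe']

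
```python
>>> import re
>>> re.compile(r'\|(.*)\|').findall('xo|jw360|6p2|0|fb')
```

Scanning left to right: at [2:15] match '|jw360|6p2|0|', group 1 = 'jw360|6p2|0'.
`findall` collects group 1 from the one match (1 total).

['jw360|6p2|0']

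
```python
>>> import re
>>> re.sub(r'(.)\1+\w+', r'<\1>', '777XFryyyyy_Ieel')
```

`\1` has to match the exact text group 1 already captured.
Each match is replaced using the text its own group 1 captured.

'<7>'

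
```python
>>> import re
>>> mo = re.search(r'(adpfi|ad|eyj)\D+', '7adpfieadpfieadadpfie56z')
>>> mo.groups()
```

('adpfi',)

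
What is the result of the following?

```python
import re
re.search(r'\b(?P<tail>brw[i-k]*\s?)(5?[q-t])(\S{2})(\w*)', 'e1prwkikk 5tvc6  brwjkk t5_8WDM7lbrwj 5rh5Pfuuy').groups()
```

('brwjkk ', 't', '5_', '8WDM7lbrwj')

Pattern: a word boundary (`\b`, zero-width); then the literal 'brw', then zero or more of a character in [i-k], then optionally whitespace (captured as 'tail'); then optionally a literal '5', then a character in [q-t] (captured); then exactly 2 of a non-whitespace character (captured); then zero or more of a word character (captured).
`re.search` tries every starting position until one works.
The match spans [17:37] → 'brwjkk t5_8WDM7lbrwj'.
Captured: group 1 = 'brwjkk ', group 2 = 't', group 3 = '5_', group 4 = '8WDM7lbrwj'.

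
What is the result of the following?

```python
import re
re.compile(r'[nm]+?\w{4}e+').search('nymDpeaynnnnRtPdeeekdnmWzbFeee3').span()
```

(0, 6)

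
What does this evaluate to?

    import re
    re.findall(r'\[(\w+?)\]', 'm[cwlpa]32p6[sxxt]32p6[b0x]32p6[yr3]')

One capturing group, so `findall` returns just the captured substring from each match — 4 in all.

['cwlpa', 'sxxt', 'b0x', 'yr3']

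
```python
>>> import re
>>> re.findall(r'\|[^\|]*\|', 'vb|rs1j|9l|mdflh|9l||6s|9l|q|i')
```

['|rs1j|', '|mdflh|', '||', '|9l|']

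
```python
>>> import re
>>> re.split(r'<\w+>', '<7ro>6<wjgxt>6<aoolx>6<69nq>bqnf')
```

Matches to split on: at [0:5] → '<7ro>'; at [6:13] → '<wjgxt>'; at [14:21] → '<aoolx>'; at [22:28] → '<69nq>'.
Each match becomes a cut point; 5 segments remain.

['', '6', '6', '6', 'bqnf']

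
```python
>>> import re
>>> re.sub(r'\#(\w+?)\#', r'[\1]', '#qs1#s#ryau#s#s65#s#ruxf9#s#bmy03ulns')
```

'[qs1]s[ryau]s[s65]s[ruxf9]s#bmy03ulns'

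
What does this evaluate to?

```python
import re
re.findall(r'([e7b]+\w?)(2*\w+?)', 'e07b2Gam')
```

This matches one or more of one of [e7b], then optionally a word character (captured); then zero or more of a literal '2', then one or more of a word character (lazy) (captured).
Lazy quantifiers expand one character at a time until the remainder of the pattern can match.
Scanning left to right: at [0:3] match 'e07', groups = ('e0', '7'); at [3:6] match 'b2G', groups = ('b2', 'G').
2 groups means each result is a tuple of 2 captured strings — 2 here.

[('e0', '7'), ('b2', 'G')]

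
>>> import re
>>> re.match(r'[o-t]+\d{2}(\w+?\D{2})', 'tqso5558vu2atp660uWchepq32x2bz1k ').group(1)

'58vu'

This matches one or more of a character in [o-t]; then exactly 2 of a digit; then one or more of a word character (lazy), then exactly 2 of a non-digit (captured).
Lazy quantifiers expand one character at a time until the remainder of the pattern can match.
`re.match` won't scan ahead — the pattern has to work from the very first character.
The match spans [0:10] → 'tqso5558vu'.
Captured: group 1 = '58vu'.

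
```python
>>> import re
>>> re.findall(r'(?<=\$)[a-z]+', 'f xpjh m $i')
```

Lookahead/lookbehind check context without consuming it, so the matched span excludes the asserted characters.
Walking the string: at [10:11] → 'i'.
`findall` yields the raw match text (1 of them) because the pattern has no groups.

['i']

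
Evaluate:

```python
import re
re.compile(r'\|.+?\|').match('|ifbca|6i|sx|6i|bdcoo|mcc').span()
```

(0, 7)

The `?` after the quantifier makes it lazy — it takes as little as possible before letting the rest of the pattern try.
`re.match` only tries the pattern at the start of the string.
The match spans [0:7] → '|ifbca|'.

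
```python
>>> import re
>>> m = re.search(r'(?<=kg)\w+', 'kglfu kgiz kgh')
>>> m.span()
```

The lookaround is zero-width — it requires the adjacent text to match without consuming it, so the asserted text isn't part of the match.
`re.search` scans for the first position where the pattern succeeds.
The match spans [2:5] → 'lfu'.

(2, 5)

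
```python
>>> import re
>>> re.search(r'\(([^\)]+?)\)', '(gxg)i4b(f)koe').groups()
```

('gxg',)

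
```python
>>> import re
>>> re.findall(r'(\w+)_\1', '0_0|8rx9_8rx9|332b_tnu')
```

['0', '8rx9']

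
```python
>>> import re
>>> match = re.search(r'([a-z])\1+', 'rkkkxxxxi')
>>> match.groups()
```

The match spans [1:4] → 'kkk'.
Captured: group 1 = 'k'.

('k',)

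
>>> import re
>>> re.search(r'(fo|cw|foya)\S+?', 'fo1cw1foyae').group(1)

`re.search` tries every starting position until one works.
The match spans [0:3] → 'fo1'.
Captured: group 1 = 'fo'.

'fo'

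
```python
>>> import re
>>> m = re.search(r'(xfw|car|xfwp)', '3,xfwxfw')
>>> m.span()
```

(2, 5)

`re.search` scans for the first position where the pattern succeeds.
The match spans [2:5] → 'xfw'.
Captured: group 1 = 'xfw'.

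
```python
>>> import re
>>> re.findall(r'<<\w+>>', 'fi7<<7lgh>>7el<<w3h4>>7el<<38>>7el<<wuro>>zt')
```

['<<7lgh>>', '<<w3h4>>', '<<38>>', '<<wuro>>']

No capturing groups, so `findall` returns the 4 full match strings.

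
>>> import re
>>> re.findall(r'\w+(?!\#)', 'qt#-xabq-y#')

['q', 'xabq']

A negative assertion filters positions out without eating any characters.
Walking the string: at [0:1] → 'q'; at [4:8] → 'xabq'.
`findall` yields the raw match text (2 of them) because the pattern has no groups.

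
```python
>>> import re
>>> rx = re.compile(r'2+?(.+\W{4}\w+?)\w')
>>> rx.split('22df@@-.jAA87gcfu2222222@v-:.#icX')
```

['', '2df@@-.jAA87gcfu2222222@v-:.#i', 'X']

This matches one or more of a literal '2' (lazy); then one or more of any character, then exactly 4 of a non-word character, then one or more of a word character (lazy) (captured); then a word character.
Because the pattern has a capturing group, `split` also inserts each captured text between the pieces.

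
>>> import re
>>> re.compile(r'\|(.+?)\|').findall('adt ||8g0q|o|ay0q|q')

['|8g0q', 'ay0q']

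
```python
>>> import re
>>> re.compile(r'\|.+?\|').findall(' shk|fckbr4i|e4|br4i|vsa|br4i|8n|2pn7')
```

Lazy quantifiers expand one character at a time until the remainder of the pattern can match.
Since nothing is captured, `findall` lists the 3 matched substrings directly.

['|fckbr4i|', '|br4i|', '|br4i|']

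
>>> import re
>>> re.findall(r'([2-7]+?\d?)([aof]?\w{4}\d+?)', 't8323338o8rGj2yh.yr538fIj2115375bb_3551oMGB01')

With the lazy modifier that quantifier settles for the fewest repetitions that let the rest of the pattern succeed (the atoms after it are unaffected and can still be greedy).
With 2 capturing groups, `findall` returns a 2-tuple per match.

[('3', '23338'), ('53', '8fIj2'), ('537', '5bb_3'), ('551', 'oMGB01')]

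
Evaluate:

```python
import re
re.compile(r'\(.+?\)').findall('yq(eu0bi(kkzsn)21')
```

['(eu0bi(kkzsn)']

`findall` yields the raw match text (1 of them) because the pattern has no groups.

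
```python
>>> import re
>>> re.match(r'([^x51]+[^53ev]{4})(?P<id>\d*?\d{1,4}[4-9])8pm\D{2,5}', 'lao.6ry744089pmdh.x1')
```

None

`match` is anchored at position 0; if the pattern doesn't fit there, it returns None.
Here the pattern fails at index 0, so the call returns None.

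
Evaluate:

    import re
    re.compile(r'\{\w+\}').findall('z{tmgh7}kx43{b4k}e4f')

['{tmgh7}', '{b4k}']

Walking the string: at [1:8] → '{tmgh7}'; at [12:17] → '{b4k}'.
`findall` yields the raw match text (2 of them) because the pattern has no groups.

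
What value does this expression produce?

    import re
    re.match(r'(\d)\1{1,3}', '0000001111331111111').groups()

('0',)

A backreference is literal: `\1` must see the identical characters the first group matched.
With `match`, the pattern is implicitly anchored at the beginning.
The match spans [0:4] → '0000'.
Captured: group 1 = '0'.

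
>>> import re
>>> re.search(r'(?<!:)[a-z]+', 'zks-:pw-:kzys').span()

(0, 3)

A negative assertion filters positions out without eating any characters.
The match spans [0:3] → 'zks'.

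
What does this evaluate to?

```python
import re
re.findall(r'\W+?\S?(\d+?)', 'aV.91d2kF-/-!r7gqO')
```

Pattern: one or more of a non-word character (lazy), then optionally a non-whitespace character; then one or more of a digit (lazy) (captured).
Walking the string: at [2:5] match '.91', group 1 = '1'; at [9:15] match '-/-!r7', group 1 = '7'.
Because there's exactly one group, `findall` drops the full match and keeps group 1 from each hit.

['1', '7']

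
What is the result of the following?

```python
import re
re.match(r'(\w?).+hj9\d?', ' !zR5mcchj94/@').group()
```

' !zR5mcchj94'

The pattern matches optionally a word character (captured); then one or more of any character, then the literal 'hj9', then optionally a digit.
`re.match` won't scan ahead — the pattern has to work from the very first character.
The match spans [0:12] → ' !zR5mcchj94'.
Captured: group 1 = ''.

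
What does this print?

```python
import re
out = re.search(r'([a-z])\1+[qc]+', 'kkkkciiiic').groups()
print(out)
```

('k',)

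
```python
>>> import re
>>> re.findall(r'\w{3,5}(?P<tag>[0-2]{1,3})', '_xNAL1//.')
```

Pattern: 3 to 5 of a word character; then 1 to 3 of a character in [0-2] (captured as 'tag').
Matches: at [0:6] match '_xNAL1', group 1 = '1'.
`findall` collects group 1 from the one match (1 total).

['1']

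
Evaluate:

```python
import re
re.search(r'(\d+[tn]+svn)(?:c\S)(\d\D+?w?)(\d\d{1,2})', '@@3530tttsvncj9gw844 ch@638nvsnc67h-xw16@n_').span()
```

The match spans [2:20] → '3530tttsvncj9gw844'.

(2, 20)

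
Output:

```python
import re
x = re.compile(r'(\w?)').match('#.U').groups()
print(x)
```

The match spans [0:0] → ''.
Captured: group 1 = ''.

('',)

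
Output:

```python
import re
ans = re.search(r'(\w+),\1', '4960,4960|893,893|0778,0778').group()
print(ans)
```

4960,4960

A backreference is literal: `\1` must see the identical characters the first group matched.
The match spans [0:9] → '4960,4960'.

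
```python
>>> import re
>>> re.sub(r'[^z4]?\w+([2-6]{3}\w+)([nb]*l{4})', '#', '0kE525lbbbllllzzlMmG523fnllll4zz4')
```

'#4zz4'

This matches optionally any character except [z4], then one or more of a word character; then exactly 3 of a character in [2-6], then one or more of a word character (captured); then zero or more of one of [nb], then exactly 4 of a literal 'l' (captured).
Matches: at [0:29] → '0kE525lbbbllllzzlMmG523fnllll'.
Every occurrence is swapped for '#'.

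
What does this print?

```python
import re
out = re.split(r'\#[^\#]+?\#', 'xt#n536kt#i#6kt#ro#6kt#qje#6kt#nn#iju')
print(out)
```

['xt', 'i', 'ro', 'qje', 'nn#iju']

Matches to split on: at [2:10] → '#n536kt#'; at [11:16] → '#6kt#'; at [18:23] → '#6kt#'; at [26:31] → '#6kt#'.
The string is cut at each match, leaving 5 pieces.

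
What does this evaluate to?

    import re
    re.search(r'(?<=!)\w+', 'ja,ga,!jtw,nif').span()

(7, 10)

Lookahead/lookbehind check context without consuming it, so the matched span excludes the asserted characters.
`search` walks the string left to right and returns the first match it finds.
The match spans [7:10] → 'jtw'.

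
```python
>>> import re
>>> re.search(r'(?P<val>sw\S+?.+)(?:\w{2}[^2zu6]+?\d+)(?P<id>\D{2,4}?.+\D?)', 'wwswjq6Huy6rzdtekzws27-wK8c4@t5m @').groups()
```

('swjq6Huy6rzdtekzws27-wK8', 'm @')

The match spans [2:34] → 'swjq6Huy6rzdtekzws27-wK8c4@t5m @'.
Captured: group 1 = 'swjq6Huy6rzdtekzws27-wK8', group 2 = 'm @'.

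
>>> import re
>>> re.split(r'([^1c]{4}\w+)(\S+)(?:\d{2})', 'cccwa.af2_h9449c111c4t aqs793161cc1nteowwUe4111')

Pattern: exactly 4 of any character except [1c], then one or more of a word character (captured); then one or more of a non-whitespace character (captured); then exactly 2 of a digit (non-capturing group).
With a capturing group present, the delimiter's captured portion is kept in the result list.

['ccc', 'wa.af2_h9449c', '1', 'c', '4t aqs793161cc1nteowwUe4', '1', '']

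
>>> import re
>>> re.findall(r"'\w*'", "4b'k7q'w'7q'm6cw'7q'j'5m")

Scanning left to right: at [2:7] → "'k7q'"; at [8:12] → "'7q'"; at [16:20] → "'7q'".
Since nothing is captured, `findall` lists the 3 matched substrings directly.

["'k7q'", "'7q'", "'7q'"]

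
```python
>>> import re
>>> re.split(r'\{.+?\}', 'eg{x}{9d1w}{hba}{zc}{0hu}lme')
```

['eg', '', '', '', '', 'lme']

Because the quantifier is non-greedy, it stops expanding at the earliest point where the rest of the pattern can succeed.
Matches to split on: at [2:5] → '{x}'; at [5:11] → '{9d1w}'; at [11:16] → '{hba}'; at [16:20] → '{zc}'; at [20:25] → '{0hu}'.
`split` removes every match and returns the 6 fragments in between.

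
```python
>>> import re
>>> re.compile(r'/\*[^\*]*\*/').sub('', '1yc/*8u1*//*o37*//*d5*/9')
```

Each match is replaced by ''.

'1yc9'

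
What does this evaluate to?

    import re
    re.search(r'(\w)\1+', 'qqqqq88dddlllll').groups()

`\1` has to match the exact text group 1 already captured.
`re.search` tries every starting position until one works.
The match spans [0:5] → 'qqqqq'.
Captured: group 1 = 'q'.

('q',)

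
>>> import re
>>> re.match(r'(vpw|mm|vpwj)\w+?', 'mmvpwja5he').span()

(0, 3)

With `match`, the pattern is implicitly anchored at the beginning.
The match spans [0:3] → 'mmv'.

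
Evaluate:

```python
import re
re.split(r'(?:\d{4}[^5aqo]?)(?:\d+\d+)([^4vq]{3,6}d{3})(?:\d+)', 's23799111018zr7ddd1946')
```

Because the pattern has a capturing group, `split` also inserts each captured text between the pieces.

['s', 'zr7ddd', '']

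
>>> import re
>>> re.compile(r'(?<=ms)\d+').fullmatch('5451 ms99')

None

`re.fullmatch` is like wrapping the pattern in `^…$` (in single-line mode).
Here the pattern can't cover the whole string, so the call returns None.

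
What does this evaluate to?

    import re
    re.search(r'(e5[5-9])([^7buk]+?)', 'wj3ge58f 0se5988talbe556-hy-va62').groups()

('e58', 'f')

The pattern matches the literal 'e5', then a character in [5-9] (captured); then one or more of any character except [7buk] (lazy) (captured).
Because the quantifier is non-greedy, it stops expanding at the earliest point where the rest of the pattern can succeed.
Unlike `match`, `search` isn't anchored — it looks for the pattern anywhere in the string.
The match spans [4:8] → 'e58f'.
Captured: group 1 = 'e58', group 2 = 'f'.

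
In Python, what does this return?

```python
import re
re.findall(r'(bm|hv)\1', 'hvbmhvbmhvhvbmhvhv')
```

The backreference `\1` re-matches whatever the first group consumed, character for character.
One capturing group, so `findall` returns just the captured substring from each match — 2 in all.

['hv', 'hv']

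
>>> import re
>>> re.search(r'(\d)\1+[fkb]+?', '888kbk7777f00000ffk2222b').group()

`\1` is not a pattern — it's the concrete string captured by group 1, re-applied verbatim.
`re.search` scans for the first position where the pattern succeeds.
The match spans [0:4] → '888k'.
Captured: group 1 = '8'.

'888k'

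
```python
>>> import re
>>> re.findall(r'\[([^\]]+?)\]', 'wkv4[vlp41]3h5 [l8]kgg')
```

With a single group, `findall` returns only what that group captured — 2 items.

['vlp41', 'l8']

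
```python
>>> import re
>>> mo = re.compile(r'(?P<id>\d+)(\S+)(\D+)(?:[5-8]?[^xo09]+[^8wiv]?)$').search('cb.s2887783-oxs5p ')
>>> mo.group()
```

'2887783-oxs5p '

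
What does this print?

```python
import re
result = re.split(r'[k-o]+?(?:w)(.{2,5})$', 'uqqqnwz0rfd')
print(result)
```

The pattern matches one or more of a character in [k-o] (lazy); then a literal 'w' (non-capturing group); then 2 to 5 of any character (captured); then anchored at the end.
With a capturing group present, the delimiter's captured portion is kept in the result list.

['uqqq', 'z0rfd', '']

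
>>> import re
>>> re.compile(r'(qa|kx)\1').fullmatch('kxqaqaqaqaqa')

None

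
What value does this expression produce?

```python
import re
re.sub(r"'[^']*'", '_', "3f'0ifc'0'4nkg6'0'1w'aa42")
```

'3f_0_0_aa42'

Matches: at [2:8] → "'0ifc'"; at [9:16] → "'4nkg6'"; at [17:21] → "'1w'".
Each match is replaced by '_'.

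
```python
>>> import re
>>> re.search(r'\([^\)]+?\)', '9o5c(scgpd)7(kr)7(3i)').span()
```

`search` walks the string left to right and returns the first match it finds.
The match spans [4:11] → '(scgpd)'.

(4, 11)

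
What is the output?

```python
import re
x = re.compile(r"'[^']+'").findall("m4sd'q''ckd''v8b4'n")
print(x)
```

`findall` yields the raw match text (3 of them) because the pattern has no groups.

["'q'", "'ckd'", "'v8b4'"]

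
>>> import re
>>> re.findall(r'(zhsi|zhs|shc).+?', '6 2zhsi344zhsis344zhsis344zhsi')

The regex engine tests alternatives in the order written; an earlier branch that matches wins even if a later one would match more.
With a single group, `findall` returns only what that group captured — 4 items.

['zhsi', 'zhsi', 'zhsi', 'zhs']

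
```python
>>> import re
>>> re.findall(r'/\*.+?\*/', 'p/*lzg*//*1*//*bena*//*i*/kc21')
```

['/*lzg*/', '/*1*/', '/*bena*/', '/*i*/']

A `+?`/`*?`/`{m,n}?` starts at its minimum and grows only as far as needed for what follows to match.
With no groups in the pattern, `findall` gives back each whole match — 4 here.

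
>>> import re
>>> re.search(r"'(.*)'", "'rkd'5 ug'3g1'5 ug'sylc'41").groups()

("rkd'5 ug'3g1'5 ug'sylc",)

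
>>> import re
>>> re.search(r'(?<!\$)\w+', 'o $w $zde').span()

(0, 1)

The negative lookahead/lookbehind blocks any match where the forbidden context is present.
`re.search` scans for the first position where the pattern succeeds.
The match spans [0:1] → 'o'.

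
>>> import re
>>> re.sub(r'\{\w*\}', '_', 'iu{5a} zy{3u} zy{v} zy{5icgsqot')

'iu_ zy_ zy_ zy{5icgsqot'

`sub` substitutes '_' at each match site.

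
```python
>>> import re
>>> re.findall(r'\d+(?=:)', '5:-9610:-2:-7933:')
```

['5', '9610', '2', '7933']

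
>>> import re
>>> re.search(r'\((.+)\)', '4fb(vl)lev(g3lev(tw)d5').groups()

('vl)lev(g3lev(tw',)

`search` walks the string left to right and returns the first match it finds.
The match spans [3:20] → '(vl)lev(g3lev(tw)'.
Captured: group 1 = 'vl)lev(g3lev(tw'.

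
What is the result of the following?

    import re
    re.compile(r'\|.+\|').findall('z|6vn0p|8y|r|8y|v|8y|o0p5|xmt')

['|6vn0p|8y|r|8y|v|8y|o0p5|']

Walking the string: at [1:26] → '|6vn0p|8y|r|8y|v|8y|o0p5|'.
Since nothing is captured, `findall` lists the 1 matched substring directly.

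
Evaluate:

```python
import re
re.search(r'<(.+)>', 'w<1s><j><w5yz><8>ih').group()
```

'<1s><j><w5yz><8>'

`re.search` scans for the first position where the pattern succeeds.
The match spans [1:17] → '<1s><j><w5yz><8>'.
Captured: group 1 = '1s><j><w5yz><8'.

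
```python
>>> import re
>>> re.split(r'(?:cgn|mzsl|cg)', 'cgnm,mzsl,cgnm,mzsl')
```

Branches in `(...|...)` are attempted left-to-right; the first branch that allows the whole pattern to succeed is taken.
Splitting on the pattern gives 5 pieces.

['', 'm,', ',', 'm,', '']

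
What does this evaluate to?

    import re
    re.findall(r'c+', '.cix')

['c']

Pattern: one or more of a literal 'c'.
Walking the string: at [1:2] → 'c'.
No capturing groups, so `findall` returns the 1 full match string.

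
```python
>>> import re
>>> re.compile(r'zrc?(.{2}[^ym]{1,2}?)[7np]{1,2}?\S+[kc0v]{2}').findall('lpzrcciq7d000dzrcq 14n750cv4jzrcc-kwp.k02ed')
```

['ciq', 'q 14']

This matches the literal 'zr', then optionally a literal 'c'; then exactly 2 of any character, then 1 to 2 of any character except [ym] (lazy) (captured); then 1 to 2 of one of [7np] (lazy), then one or more of a non-whitespace character, then exactly 2 of one of [kc0v].
Matches: at [2:13] match 'zrcciq7d000', group 1 = 'ciq'; at [14:40] match 'zrcq 14n750cv4jzrcc-kwp.k0', group 1 = 'q 14'.
`findall` collects group 1 from each match (2 total).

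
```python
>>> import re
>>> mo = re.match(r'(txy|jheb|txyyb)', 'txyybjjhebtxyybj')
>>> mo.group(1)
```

The regex engine tests alternatives in the order written; an earlier branch that matches wins even if a later one would match more.
With `match`, the pattern is implicitly anchored at the beginning.
The match spans [0:3] → 'txy'.
Captured: group 1 = 'txy'.

'txy'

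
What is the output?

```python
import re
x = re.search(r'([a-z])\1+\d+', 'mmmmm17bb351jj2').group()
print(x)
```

mmmmm17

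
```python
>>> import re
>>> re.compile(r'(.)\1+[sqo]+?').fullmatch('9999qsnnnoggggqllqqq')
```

None

`\1` is not a pattern — it's the concrete string captured by group 1, re-applied verbatim.
`fullmatch` succeeds only if the pattern covers the string from start to end.
Here the pattern can't cover the whole string, so the call returns None.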